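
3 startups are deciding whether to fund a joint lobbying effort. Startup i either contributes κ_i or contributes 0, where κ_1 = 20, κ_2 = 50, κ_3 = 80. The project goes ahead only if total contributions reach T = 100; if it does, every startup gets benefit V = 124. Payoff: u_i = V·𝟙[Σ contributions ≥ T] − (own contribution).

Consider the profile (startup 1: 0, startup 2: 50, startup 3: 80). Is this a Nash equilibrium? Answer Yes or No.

Total = 130 ≥ 100: provided.
Startup 1 (pledges 0, payoff 124): pledging 20 → total 150, payoff 104. No gain.
Startup 2 (pledges 50, payoff 74): dropping to 0 → total 80, payoff 0. No gain.
Startup 3 (pledges 80, payoff 44): dropping to 0 → total 50, payoff 0. No gain.

Yes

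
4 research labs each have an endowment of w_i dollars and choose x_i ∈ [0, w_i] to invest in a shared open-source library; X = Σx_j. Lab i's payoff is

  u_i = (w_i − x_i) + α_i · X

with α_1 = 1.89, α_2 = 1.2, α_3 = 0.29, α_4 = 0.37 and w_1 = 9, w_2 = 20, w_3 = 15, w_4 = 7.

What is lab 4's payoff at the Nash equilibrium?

∂u_i/∂x_i = α_i − 1, so lab i contributes w_i if α_i > 1, else 0.
α_i > 1 for i ∈ {1, 2}; NE contributions (9, 20, 0, 0), X = 29.
u_4 = (7 − 0) + 0.37·29 = 17.73.

17.73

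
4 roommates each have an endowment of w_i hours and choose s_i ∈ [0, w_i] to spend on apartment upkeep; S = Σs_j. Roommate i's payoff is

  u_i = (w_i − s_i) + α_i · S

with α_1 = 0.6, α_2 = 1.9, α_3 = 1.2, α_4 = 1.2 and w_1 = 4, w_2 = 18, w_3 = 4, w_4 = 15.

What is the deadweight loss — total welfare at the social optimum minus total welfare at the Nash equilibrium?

15.6

∂u_i/∂s_i = α_i − 1, so roommate i contributes w_i if α_i > 1, else 0.
α_i > 1 for i ∈ {2, 3, 4}; NE contributions (0, 18, 4, 15), S = 37.
W^NE = Σw_i − S^NE + (Σα_i)·S^NE = 41 + 3.9·37 = 185.3.
Planner: ∂(Σu_j)/∂s_i = Σα_j − 1 = 3.9 > 0, so everyone contributes w_i; S^SO = 41, W^SO = 41 + 3.9·41 = 200.9.
Deadweight loss = 15.6.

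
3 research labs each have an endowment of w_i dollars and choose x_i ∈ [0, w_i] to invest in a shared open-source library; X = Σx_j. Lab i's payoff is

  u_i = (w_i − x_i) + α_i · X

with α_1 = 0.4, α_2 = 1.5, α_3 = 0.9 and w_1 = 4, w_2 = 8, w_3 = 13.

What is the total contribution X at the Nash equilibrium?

8

∂u_i/∂x_i = α_i − 1, so lab i contributes w_i if α_i > 1, else 0.
α_i > 1 for i ∈ {2}; NE contributions (0, 8, 0), X = 8.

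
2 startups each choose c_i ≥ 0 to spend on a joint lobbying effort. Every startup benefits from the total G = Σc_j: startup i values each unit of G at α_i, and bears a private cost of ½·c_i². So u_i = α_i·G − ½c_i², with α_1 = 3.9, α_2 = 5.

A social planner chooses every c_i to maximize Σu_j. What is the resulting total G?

Planner FOC: ∂(Σu_j)/∂c_i = (Σα_j) − c_i = 0, so c_i^SO = Σα_j = 8.9 for every i; G^SO = 17.8.

17.8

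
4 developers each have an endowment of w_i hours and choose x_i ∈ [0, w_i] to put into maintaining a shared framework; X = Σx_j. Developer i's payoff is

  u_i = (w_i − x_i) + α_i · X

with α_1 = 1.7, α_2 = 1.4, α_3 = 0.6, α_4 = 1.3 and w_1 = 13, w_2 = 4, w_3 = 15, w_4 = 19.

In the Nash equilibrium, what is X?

∂u_i/∂x_i = α_i − 1, so developer i contributes w_i if α_i > 1, else 0.
α_i > 1 for i ∈ {1, 2, 4}; NE contributions (13, 4, 0, 19), X = 36.

36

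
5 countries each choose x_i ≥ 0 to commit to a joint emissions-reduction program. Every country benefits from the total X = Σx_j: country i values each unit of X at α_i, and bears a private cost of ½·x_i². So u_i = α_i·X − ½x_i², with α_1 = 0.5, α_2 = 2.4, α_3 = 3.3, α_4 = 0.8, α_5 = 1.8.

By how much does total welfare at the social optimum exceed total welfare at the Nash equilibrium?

126.55

Country i's FOC: ∂u_i/∂x_i = α_i − x_i = 0, so x_i* = α_i.
NE contributions = (0.5, 2.4, 3.3, 0.8, 1.8); X = 8.8.
W^NE = (Σα)·X − ½Σα_i² = 8.8² − ½·20.78 = 67.05.
Planner sets x_i = Σα_j = 8.8 for every i, so X^SO = 5·8.8 = 44.
W^SO = (Σα)·X^SO − ½·5·(Σα)² = (5/2)·8.8² = 193.6.
Deadweight loss = W^SO − W^NE = 126.55.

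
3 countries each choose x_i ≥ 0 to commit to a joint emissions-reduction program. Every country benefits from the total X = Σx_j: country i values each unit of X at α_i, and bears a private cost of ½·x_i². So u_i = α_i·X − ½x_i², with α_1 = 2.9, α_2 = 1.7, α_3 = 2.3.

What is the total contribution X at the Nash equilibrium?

6.9

Country i's FOC: ∂u_i/∂x_i = α_i − x_i = 0, so x_i* = α_i.
NE contributions = (2.9, 1.7, 2.3); X = 6.9.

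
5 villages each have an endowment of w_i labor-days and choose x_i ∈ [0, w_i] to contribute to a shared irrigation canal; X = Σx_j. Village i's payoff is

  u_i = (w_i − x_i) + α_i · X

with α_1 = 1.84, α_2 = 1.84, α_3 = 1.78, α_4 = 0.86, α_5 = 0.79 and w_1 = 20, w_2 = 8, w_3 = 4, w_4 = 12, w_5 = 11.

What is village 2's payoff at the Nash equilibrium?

58.88

∂u_i/∂x_i = α_i − 1, so village i contributes w_i if α_i > 1, else 0.
α_i > 1 for i ∈ {1, 2, 3}; NE contributions (20, 8, 4, 0, 0), X = 32.
u_2 = (8 − 8) + 1.84·32 = 58.88.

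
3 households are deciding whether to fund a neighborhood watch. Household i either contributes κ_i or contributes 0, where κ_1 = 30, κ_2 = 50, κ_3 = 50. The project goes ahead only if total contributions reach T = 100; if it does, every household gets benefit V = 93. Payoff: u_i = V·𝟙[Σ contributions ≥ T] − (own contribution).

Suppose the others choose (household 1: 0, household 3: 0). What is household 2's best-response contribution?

0

Others' total = 0. Even contributing 50 gives 50 < 100: no benefit either way.
Best response: 0.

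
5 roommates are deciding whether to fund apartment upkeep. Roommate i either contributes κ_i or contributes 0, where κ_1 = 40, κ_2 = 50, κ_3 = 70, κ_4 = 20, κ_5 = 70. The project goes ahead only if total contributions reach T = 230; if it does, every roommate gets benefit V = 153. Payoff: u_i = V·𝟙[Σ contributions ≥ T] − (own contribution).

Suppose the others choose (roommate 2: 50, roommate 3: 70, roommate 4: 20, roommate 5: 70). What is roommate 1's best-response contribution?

Others' total = 210. Contributing 40 brings total to 250 ≥ 230: gain V − κ_1 = 113.
Best response: 40.

40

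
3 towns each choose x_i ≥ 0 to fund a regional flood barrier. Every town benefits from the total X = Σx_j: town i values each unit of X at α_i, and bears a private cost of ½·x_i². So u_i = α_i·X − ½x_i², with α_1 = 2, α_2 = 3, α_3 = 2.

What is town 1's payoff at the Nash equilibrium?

12

Town i's FOC: ∂u_i/∂x_i = α_i − x_i = 0, so x_i* = α_i.
NE contributions = (2, 3, 2); X = 7.
u_1 = α_1·X − ½·(x_1)² = 2·7 − ½·2² = 12.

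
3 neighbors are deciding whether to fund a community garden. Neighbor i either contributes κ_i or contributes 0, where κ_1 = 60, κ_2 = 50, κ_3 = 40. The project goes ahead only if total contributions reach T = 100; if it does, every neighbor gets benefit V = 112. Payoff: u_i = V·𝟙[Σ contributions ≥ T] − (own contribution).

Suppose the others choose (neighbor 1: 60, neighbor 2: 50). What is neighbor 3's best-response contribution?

0

Others' total = 110 ≥ 100; contributing adds cost 40 for no extra benefit.
Best response: 0.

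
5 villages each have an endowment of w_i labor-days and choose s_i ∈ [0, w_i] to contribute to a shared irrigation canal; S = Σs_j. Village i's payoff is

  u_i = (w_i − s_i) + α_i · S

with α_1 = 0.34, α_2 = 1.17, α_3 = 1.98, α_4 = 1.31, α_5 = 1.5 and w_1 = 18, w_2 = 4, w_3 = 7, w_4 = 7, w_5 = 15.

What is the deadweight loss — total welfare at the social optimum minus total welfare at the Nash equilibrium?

95.4

∂u_i/∂s_i = α_i − 1, so village i contributes w_i if α_i > 1, else 0.
α_i > 1 for i ∈ {2, 3, 4, 5}; NE contributions (0, 4, 7, 7, 15), S = 33.
W^NE = Σw_i − S^NE + (Σα_i)·S^NE = 51 + 5.3·33 = 225.9.
Planner: ∂(Σu_j)/∂s_i = Σα_j − 1 = 5.3 > 0, so everyone contributes w_i; S^SO = 51, W^SO = 51 + 5.3·51 = 321.3.
Deadweight loss = 95.4.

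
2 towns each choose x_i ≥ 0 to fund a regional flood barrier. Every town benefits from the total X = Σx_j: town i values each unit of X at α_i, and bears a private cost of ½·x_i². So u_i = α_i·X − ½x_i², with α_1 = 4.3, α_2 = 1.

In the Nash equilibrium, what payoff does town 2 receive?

Town i's FOC: ∂u_i/∂x_i = α_i − x_i = 0, so x_i* = α_i.
NE contributions = (4.3, 1); X = 5.3.
u_2 = α_2·X − ½·(x_2)² = 1·5.3 − ½·1² = 4.8.

4.8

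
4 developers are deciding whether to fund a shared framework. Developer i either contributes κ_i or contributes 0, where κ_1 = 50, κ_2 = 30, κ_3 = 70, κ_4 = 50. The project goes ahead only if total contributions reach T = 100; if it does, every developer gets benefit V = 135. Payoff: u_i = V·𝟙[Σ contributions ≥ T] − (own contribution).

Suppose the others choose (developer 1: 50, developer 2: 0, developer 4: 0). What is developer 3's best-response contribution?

Others' total = 50. Contributing 70 brings total to 120 ≥ 100: gain V − κ_3 = 65.
Best response: 70.

70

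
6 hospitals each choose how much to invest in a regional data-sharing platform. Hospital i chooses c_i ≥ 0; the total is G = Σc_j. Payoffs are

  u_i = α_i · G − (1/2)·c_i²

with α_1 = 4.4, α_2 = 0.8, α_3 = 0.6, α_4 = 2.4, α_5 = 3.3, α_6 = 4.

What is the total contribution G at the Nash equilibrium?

15.5

Hospital i's FOC: ∂u_i/∂c_i = α_i − c_i = 0, so c_i* = α_i.
NE contributions = (4.4, 0.8, 0.6, 2.4, 3.3, 4); G = 15.5.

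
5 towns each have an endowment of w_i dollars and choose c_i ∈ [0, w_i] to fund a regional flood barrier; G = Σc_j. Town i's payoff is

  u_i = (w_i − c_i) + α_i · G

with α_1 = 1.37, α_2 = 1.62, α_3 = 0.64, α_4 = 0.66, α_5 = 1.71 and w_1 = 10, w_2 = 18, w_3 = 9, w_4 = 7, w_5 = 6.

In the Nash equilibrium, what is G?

34

∂u_i/∂c_i = α_i − 1, so town i contributes w_i if α_i > 1, else 0.
α_i > 1 for i ∈ {1, 2, 5}; NE contributions (10, 18, 0, 0, 6), G = 34.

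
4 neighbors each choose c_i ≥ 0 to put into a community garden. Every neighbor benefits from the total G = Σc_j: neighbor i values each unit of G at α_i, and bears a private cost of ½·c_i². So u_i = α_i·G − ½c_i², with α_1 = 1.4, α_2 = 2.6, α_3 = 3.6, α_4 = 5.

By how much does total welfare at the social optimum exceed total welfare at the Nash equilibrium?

Neighbor i's FOC: ∂u_i/∂c_i = α_i − c_i = 0, so c_i* = α_i.
NE contributions = (1.4, 2.6, 3.6, 5); G = 12.6.
W^NE = (Σα)·G − ½Σα_i² = 12.6² − ½·46.68 = 135.42.
Planner sets c_i = Σα_j = 12.6 for every i, so G^SO = 4·12.6 = 50.4.
W^SO = (Σα)·G^SO − ½·4·(Σα)² = (4/2)·12.6² = 317.52.
Deadweight loss = W^SO − W^NE = 182.1.

182.1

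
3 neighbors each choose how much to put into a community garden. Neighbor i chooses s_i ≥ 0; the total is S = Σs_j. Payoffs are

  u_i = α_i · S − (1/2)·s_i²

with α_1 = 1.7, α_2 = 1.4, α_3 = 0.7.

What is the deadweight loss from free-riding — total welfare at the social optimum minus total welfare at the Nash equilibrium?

9.89

Neighbor i's FOC: ∂u_i/∂s_i = α_i − s_i = 0, so s_i* = α_i.
NE contributions = (1.7, 1.4, 0.7); S = 3.8.
W^NE = (Σα)·S − ½Σα_i² = 3.8² − ½·5.34 = 11.77.
Planner sets s_i = Σα_j = 3.8 for every i, so S^SO = 3·3.8 = 11.4.
W^SO = (Σα)·S^SO − ½·3·(Σα)² = (3/2)·3.8² = 21.66.
Deadweight loss = W^SO − W^NE = 9.89.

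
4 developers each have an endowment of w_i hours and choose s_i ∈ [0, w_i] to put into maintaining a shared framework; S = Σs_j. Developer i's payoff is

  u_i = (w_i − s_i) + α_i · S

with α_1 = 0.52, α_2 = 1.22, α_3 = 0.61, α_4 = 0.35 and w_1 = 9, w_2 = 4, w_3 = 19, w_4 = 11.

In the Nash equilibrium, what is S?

∂u_i/∂s_i = α_i − 1, so developer i contributes w_i if α_i > 1, else 0.
α_i > 1 for i ∈ {2}; NE contributions (0, 4, 0, 0), S = 4.

4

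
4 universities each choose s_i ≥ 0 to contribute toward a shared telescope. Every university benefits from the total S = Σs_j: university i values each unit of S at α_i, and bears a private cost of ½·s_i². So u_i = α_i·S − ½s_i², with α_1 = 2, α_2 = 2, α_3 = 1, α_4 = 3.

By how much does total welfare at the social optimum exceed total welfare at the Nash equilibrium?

73

University i's FOC: ∂u_i/∂s_i = α_i − s_i = 0, so s_i* = α_i.
NE contributions = (2, 2, 1, 3); S = 8.
W^NE = (Σα)·S − ½Σα_i² = 8² − ½·18 = 55.
Planner sets s_i = Σα_j = 8 for every i, so S^SO = 4·8 = 32.
W^SO = (Σα)·S^SO − ½·4·(Σα)² = (4/2)·8² = 128.
Deadweight loss = W^SO − W^NE = 73.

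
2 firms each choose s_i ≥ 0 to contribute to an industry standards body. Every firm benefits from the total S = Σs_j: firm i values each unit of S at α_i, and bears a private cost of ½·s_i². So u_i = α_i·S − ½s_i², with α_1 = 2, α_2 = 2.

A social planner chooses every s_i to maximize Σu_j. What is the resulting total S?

8

Planner FOC: ∂(Σu_j)/∂s_i = (Σα_j) − s_i = 0, so s_i^SO = Σα_j = 4 for every i; S^SO = 8.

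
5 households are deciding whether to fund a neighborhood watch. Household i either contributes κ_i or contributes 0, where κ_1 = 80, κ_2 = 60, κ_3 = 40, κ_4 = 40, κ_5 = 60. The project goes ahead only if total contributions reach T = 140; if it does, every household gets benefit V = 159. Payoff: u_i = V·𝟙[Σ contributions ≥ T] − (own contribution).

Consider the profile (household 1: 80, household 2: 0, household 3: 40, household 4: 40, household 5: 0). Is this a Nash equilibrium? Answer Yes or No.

Total = 160 ≥ 140: provided.
Household 1 (pledges 80, payoff 79): dropping to 0 → total 80, payoff 0. No gain.
Household 2 (pledges 0, payoff 159): pledging 60 → total 220, payoff 99. No gain.
Household 3 (pledges 40, payoff 119): dropping to 0 → total 120, payoff 0. No gain.
Household 4 (pledges 40, payoff 119): dropping to 0 → total 120, payoff 0. No gain.
Household 5 (pledges 0, payoff 159): pledging 60 → total 220, payoff 99. No gain.

Yes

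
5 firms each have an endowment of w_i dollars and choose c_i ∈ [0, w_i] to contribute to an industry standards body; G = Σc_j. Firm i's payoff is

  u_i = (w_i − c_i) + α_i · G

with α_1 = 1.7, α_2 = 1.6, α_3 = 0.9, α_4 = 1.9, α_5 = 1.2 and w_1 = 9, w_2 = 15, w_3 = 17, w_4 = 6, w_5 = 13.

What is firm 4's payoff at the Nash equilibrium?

81.7

∂u_i/∂c_i = α_i − 1, so firm i contributes w_i if α_i > 1, else 0.
α_i > 1 for i ∈ {1, 2, 4, 5}; NE contributions (9, 15, 0, 6, 13), G = 43.
u_4 = (6 − 6) + 1.9·43 = 81.7.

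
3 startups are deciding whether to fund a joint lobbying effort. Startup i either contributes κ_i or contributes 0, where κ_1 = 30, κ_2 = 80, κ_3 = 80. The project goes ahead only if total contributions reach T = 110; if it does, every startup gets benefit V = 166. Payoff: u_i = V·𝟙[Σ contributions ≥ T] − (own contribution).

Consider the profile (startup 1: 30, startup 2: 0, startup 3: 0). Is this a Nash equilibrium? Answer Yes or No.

Total = 30 < 110: not provided.
Startup 1 (pledges 30, payoff -30): dropping to 0 → total 0, payoff 0. Profitable deviation.

No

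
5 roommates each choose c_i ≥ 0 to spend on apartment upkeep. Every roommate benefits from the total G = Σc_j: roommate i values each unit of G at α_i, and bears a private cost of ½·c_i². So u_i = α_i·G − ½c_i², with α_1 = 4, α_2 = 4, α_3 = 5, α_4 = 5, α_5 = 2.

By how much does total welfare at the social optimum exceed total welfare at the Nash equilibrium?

Roommate i's FOC: ∂u_i/∂c_i = α_i − c_i = 0, so c_i* = α_i.
NE contributions = (4, 4, 5, 5, 2); G = 20.
W^NE = (Σα)·G − ½Σα_i² = 20² − ½·86 = 357.
Planner sets c_i = Σα_j = 20 for every i, so G^SO = 5·20 = 100.
W^SO = (Σα)·G^SO − ½·5·(Σα)² = (5/2)·20² = 1000.
Deadweight loss = W^SO − W^NE = 643.

643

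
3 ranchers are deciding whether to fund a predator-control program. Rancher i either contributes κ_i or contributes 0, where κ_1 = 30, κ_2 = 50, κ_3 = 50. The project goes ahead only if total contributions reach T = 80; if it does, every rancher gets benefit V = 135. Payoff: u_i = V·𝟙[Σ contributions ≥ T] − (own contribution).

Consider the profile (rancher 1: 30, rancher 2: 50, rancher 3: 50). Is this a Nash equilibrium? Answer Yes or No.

Total = 130 ≥ 80: provided.
Rancher 1 (pledges 30, payoff 105): dropping to 0 → total 100, payoff 135. Profitable deviation.

No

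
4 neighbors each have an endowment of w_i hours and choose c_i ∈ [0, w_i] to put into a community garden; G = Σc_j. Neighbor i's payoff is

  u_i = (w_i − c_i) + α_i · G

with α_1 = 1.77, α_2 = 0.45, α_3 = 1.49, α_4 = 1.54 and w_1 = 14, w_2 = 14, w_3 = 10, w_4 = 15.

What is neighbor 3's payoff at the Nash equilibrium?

58.11

∂u_i/∂c_i = α_i − 1, so neighbor i contributes w_i if α_i > 1, else 0.
α_i > 1 for i ∈ {1, 3, 4}; NE contributions (14, 0, 10, 15), G = 39.
u_3 = (10 − 10) + 1.49·39 = 58.11.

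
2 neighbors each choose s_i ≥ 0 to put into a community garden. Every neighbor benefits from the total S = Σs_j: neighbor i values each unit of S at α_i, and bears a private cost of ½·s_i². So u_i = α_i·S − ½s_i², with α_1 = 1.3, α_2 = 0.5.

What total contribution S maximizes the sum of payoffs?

3.6

Planner FOC: ∂(Σu_j)/∂s_i = (Σα_j) − s_i = 0, so s_i^SO = Σα_j = 1.8 for every i; S^SO = 3.6.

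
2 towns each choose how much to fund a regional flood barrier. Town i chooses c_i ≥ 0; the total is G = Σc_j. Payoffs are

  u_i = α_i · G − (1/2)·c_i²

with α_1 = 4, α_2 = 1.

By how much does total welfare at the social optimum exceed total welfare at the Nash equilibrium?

8.5

Town i's FOC: ∂u_i/∂c_i = α_i − c_i = 0, so c_i* = α_i.
NE contributions = (4, 1); G = 5.
W^NE = (Σα)·G − ½Σα_i² = 5² − ½·17 = 16.5.
Planner sets c_i = Σα_j = 5 for every i, so G^SO = 2·5 = 10.
W^SO = (Σα)·G^SO − ½·2·(Σα)² = (2/2)·5² = 25.
Deadweight loss = W^SO − W^NE = 8.5.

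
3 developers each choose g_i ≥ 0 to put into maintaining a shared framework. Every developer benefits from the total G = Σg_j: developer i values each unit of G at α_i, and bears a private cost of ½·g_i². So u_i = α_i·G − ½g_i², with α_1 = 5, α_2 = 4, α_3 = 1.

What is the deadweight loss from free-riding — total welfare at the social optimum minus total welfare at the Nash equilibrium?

Developer i's FOC: ∂u_i/∂g_i = α_i − g_i = 0, so g_i* = α_i.
NE contributions = (5, 4, 1); G = 10.
W^NE = (Σα)·G − ½Σα_i² = 10² − ½·42 = 79.
Planner sets g_i = Σα_j = 10 for every i, so G^SO = 3·10 = 30.
W^SO = (Σα)·G^SO − ½·3·(Σα)² = (3/2)·10² = 150.
Deadweight loss = W^SO − W^NE = 71.

71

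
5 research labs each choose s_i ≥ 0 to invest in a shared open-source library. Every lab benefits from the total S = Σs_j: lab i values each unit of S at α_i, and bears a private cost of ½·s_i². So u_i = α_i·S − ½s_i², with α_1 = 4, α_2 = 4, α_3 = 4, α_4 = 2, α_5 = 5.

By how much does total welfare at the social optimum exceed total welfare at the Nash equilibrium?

580

Lab i's FOC: ∂u_i/∂s_i = α_i − s_i = 0, so s_i* = α_i.
NE contributions = (4, 4, 4, 2, 5); S = 19.
W^NE = (Σα)·S − ½Σα_i² = 19² − ½·77 = 322.5.
Planner sets s_i = Σα_j = 19 for every i, so S^SO = 5·19 = 95.
W^SO = (Σα)·S^SO − ½·5·(Σα)² = (5/2)·19² = 902.5.
Deadweight loss = W^SO − W^NE = 580.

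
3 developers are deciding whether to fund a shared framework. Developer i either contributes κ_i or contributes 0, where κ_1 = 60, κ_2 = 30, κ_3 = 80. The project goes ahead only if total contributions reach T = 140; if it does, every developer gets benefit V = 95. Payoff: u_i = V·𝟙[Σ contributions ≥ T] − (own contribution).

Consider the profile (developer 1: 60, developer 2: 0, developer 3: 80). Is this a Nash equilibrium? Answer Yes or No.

Yes

Total = 140 ≥ 140: provided.
Developer 1 (pledges 60, payoff 35): dropping to 0 → total 80, payoff 0. No gain.
Developer 2 (pledges 0, payoff 95): pledging 30 → total 170, payoff 65. No gain.
Developer 3 (pledges 80, payoff 15): dropping to 0 → total 60, payoff 0. No gain.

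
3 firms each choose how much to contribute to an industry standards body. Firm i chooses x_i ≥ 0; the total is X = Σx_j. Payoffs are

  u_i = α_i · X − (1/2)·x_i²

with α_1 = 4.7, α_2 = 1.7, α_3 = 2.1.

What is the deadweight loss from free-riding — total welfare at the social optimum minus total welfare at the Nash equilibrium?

50.82

Firm i's FOC: ∂u_i/∂x_i = α_i − x_i = 0, so x_i* = α_i.
NE contributions = (4.7, 1.7, 2.1); X = 8.5.
W^NE = (Σα)·X − ½Σα_i² = 8.5² − ½·29.39 = 57.555.
Planner sets x_i = Σα_j = 8.5 for every i, so X^SO = 3·8.5 = 25.5.
W^SO = (Σα)·X^SO − ½·3·(Σα)² = (3/2)·8.5² = 108.375.
Deadweight loss = W^SO − W^NE = 50.82.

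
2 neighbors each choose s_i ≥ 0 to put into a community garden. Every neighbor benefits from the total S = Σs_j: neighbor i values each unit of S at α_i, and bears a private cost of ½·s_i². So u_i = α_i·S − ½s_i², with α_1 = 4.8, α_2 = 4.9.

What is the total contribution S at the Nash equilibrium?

9.7

Neighbor i's FOC: ∂u_i/∂s_i = α_i − s_i = 0, so s_i* = α_i.
NE contributions = (4.8, 4.9); S = 9.7.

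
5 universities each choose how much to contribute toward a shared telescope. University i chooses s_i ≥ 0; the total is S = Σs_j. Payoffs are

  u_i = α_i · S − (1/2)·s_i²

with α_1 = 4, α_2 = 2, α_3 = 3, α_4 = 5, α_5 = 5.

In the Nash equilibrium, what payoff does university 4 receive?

University i's FOC: ∂u_i/∂s_i = α_i − s_i = 0, so s_i* = α_i.
NE contributions = (4, 2, 3, 5, 5); S = 19.
u_4 = α_4·S − ½·(s_4)² = 5·19 − ½·5² = 82.5.

82.5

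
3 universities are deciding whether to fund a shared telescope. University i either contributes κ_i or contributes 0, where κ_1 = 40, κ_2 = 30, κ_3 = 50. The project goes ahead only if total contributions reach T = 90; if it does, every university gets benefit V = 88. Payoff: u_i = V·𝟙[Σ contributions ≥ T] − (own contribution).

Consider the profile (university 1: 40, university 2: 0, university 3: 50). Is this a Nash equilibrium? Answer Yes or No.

Yes

Total = 90 ≥ 90: provided.
University 1 (pledges 40, payoff 48): dropping to 0 → total 50, payoff 0. No gain.
University 2 (pledges 0, payoff 88): pledging 30 → total 120, payoff 58. No gain.
University 3 (pledges 50, payoff 38): dropping to 0 → total 40, payoff 0. No gain.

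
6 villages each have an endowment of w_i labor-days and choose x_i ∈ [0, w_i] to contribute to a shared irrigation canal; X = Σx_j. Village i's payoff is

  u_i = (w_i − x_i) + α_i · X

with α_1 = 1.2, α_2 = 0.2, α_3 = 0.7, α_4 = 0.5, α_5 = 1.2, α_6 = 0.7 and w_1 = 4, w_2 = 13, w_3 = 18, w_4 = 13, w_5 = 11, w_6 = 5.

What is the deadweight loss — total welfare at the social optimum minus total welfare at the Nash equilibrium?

171.5

∂u_i/∂x_i = α_i − 1, so village i contributes w_i if α_i > 1, else 0.
α_i > 1 for i ∈ {1, 5}; NE contributions (4, 0, 0, 0, 11, 0), X = 15.
W^NE = Σw_i − X^NE + (Σα_i)·X^NE = 64 + 3.5·15 = 116.5.
Planner: ∂(Σu_j)/∂x_i = Σα_j − 1 = 3.5 > 0, so everyone contributes w_i; X^SO = 64, W^SO = 64 + 3.5·64 = 288.
Deadweight loss = 171.5.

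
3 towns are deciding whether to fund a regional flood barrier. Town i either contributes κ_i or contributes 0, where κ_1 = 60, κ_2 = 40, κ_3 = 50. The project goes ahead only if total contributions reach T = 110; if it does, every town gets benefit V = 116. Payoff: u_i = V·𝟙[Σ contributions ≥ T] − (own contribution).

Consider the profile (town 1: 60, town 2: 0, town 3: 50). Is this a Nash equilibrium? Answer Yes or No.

Total = 110 ≥ 110: provided.
Town 1 (pledges 60, payoff 56): dropping to 0 → total 50, payoff 0. No gain.
Town 2 (pledges 0, payoff 116): pledging 40 → total 150, payoff 76. No gain.
Town 3 (pledges 50, payoff 66): dropping to 0 → total 60, payoff 0. No gain.

Yes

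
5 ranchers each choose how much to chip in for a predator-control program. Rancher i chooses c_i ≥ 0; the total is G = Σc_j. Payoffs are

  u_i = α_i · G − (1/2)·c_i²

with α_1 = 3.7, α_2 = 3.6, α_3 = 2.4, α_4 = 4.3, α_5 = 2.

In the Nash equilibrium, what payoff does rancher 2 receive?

51.12

Rancher i's FOC: ∂u_i/∂c_i = α_i − c_i = 0, so c_i* = α_i.
NE contributions = (3.7, 3.6, 2.4, 4.3, 2); G = 16.
u_2 = α_2·G − ½·(c_2)² = 3.6·16 − ½·3.6² = 51.12.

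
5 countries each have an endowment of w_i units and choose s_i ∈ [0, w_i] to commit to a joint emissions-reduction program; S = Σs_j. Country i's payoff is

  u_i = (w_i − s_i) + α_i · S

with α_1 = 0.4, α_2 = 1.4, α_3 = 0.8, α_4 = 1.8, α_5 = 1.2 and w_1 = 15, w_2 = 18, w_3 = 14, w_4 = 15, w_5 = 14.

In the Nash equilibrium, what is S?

∂u_i/∂s_i = α_i − 1, so country i contributes w_i if α_i > 1, else 0.
α_i > 1 for i ∈ {2, 4, 5}; NE contributions (0, 18, 0, 15, 14), S = 47.

47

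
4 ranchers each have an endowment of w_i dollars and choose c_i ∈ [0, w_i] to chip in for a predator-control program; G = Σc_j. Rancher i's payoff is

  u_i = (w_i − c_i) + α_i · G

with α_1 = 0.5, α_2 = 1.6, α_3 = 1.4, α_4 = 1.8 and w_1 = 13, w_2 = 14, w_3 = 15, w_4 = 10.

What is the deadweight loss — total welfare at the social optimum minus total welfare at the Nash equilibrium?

∂u_i/∂c_i = α_i − 1, so rancher i contributes w_i if α_i > 1, else 0.
α_i > 1 for i ∈ {2, 3, 4}; NE contributions (0, 14, 15, 10), G = 39.
W^NE = Σw_i − G^NE + (Σα_i)·G^NE = 52 + 4.3·39 = 219.7.
Planner: ∂(Σu_j)/∂c_i = Σα_j − 1 = 4.3 > 0, so everyone contributes w_i; G^SO = 52, W^SO = 52 + 4.3·52 = 275.6.
Deadweight loss = 55.9.

55.9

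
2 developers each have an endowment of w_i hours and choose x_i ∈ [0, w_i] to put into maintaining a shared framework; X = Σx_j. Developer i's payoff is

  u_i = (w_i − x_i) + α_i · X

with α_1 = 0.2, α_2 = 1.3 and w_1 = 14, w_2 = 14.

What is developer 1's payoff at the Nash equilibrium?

16.8

∂u_i/∂x_i = α_i − 1, so developer i contributes w_i if α_i > 1, else 0.
α_i > 1 for i ∈ {2}; NE contributions (0, 14), X = 14.
u_1 = (14 − 0) + 0.2·14 = 16.8.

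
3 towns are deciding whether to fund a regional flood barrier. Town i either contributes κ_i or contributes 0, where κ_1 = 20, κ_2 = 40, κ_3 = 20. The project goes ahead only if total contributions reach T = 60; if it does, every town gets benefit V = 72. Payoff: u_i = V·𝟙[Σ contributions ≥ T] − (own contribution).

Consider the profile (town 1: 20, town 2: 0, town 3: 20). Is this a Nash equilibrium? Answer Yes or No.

Total = 40 < 60: not provided.
Town 1 (pledges 20, payoff -20): dropping to 0 → total 20, payoff 0. Profitable deviation.

No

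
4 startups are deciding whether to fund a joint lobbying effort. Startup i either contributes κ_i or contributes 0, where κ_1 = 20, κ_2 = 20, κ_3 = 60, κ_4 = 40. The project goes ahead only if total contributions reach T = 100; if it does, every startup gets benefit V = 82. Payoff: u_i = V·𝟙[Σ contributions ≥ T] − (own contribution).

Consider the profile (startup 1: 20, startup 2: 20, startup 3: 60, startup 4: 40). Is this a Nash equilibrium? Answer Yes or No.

Total = 140 ≥ 100: provided.
Startup 1 (pledges 20, payoff 62): dropping to 0 → total 120, payoff 82. Profitable deviation.

No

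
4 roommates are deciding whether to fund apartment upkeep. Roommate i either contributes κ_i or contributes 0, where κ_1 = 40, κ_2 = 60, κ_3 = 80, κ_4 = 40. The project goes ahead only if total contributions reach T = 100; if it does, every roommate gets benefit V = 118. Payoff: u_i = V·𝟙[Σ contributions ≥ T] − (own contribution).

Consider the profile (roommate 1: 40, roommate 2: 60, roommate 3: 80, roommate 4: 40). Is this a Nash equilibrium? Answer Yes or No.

No

Total = 220 ≥ 100: provided.
Roommate 1 (pledges 40, payoff 78): dropping to 0 → total 180, payoff 118. Profitable deviation.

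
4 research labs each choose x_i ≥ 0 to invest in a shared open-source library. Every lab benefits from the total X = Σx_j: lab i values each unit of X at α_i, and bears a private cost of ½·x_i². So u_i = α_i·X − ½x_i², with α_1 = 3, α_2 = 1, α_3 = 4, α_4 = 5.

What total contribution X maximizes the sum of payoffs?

Planner FOC: ∂(Σu_j)/∂x_i = (Σα_j) − x_i = 0, so x_i^SO = Σα_j = 13 for every i; X^SO = 52.

52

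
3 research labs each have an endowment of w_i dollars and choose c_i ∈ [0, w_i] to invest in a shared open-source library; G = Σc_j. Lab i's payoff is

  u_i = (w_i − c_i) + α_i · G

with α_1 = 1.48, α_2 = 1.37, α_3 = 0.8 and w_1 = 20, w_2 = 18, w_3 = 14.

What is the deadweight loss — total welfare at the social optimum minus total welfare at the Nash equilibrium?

∂u_i/∂c_i = α_i − 1, so lab i contributes w_i if α_i > 1, else 0.
α_i > 1 for i ∈ {1, 2}; NE contributions (20, 18, 0), G = 38.
W^NE = Σw_i − G^NE + (Σα_i)·G^NE = 52 + 2.65·38 = 152.7.
Planner: ∂(Σu_j)/∂c_i = Σα_j − 1 = 2.65 > 0, so everyone contributes w_i; G^SO = 52, W^SO = 52 + 2.65·52 = 189.8.
Deadweight loss = 37.1.

37.1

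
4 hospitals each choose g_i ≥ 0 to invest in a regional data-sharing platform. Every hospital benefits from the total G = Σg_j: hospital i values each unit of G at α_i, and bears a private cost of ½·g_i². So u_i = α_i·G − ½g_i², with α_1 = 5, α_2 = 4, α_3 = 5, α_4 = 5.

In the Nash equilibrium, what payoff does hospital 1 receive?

Hospital i's FOC: ∂u_i/∂g_i = α_i − g_i = 0, so g_i* = α_i.
NE contributions = (5, 4, 5, 5); G = 19.
u_1 = α_1·G − ½·(g_1)² = 5·19 − ½·5² = 82.5.

82.5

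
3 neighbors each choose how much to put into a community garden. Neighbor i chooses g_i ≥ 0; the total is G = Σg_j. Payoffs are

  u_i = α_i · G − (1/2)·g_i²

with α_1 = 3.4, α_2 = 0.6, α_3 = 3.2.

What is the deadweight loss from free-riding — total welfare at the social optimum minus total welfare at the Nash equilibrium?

37

Neighbor i's FOC: ∂u_i/∂g_i = α_i − g_i = 0, so g_i* = α_i.
NE contributions = (3.4, 0.6, 3.2); G = 7.2.
W^NE = (Σα)·G − ½Σα_i² = 7.2² − ½·22.16 = 40.76.
Planner sets g_i = Σα_j = 7.2 for every i, so G^SO = 3·7.2 = 21.6.
W^SO = (Σα)·G^SO − ½·3·(Σα)² = (3/2)·7.2² = 77.76.
Deadweight loss = W^SO − W^NE = 37.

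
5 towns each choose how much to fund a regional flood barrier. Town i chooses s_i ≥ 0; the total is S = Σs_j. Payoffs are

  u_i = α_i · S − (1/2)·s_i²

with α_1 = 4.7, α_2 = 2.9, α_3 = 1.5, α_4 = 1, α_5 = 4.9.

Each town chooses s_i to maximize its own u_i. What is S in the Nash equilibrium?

15

Town i's FOC: ∂u_i/∂s_i = α_i − s_i = 0, so s_i* = α_i.
NE contributions = (4.7, 2.9, 1.5, 1, 4.9); S = 15.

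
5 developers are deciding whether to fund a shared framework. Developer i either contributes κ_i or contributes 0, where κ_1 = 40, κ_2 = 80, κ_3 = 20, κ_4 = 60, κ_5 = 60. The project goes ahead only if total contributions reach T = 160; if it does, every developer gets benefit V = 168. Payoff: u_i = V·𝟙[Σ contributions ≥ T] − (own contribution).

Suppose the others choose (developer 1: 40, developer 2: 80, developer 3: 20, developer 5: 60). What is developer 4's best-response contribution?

0

Others' total = 200 ≥ 160; contributing adds cost 60 for no extra benefit.
Best response: 0.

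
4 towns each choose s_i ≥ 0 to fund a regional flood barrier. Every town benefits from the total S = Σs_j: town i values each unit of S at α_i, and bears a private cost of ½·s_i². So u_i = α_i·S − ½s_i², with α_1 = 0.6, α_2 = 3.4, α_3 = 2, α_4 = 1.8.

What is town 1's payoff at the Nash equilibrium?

Town i's FOC: ∂u_i/∂s_i = α_i − s_i = 0, so s_i* = α_i.
NE contributions = (0.6, 3.4, 2, 1.8); S = 7.8.
u_1 = α_1·S − ½·(s_1)² = 0.6·7.8 − ½·0.6² = 4.5.

4.5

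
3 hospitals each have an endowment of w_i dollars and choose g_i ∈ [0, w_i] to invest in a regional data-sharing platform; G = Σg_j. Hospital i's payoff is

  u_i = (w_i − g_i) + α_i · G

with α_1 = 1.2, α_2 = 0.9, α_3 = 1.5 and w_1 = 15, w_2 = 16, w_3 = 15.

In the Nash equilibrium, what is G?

30

∂u_i/∂g_i = α_i − 1, so hospital i contributes w_i if α_i > 1, else 0.
α_i > 1 for i ∈ {1, 3}; NE contributions (15, 0, 15), G = 30.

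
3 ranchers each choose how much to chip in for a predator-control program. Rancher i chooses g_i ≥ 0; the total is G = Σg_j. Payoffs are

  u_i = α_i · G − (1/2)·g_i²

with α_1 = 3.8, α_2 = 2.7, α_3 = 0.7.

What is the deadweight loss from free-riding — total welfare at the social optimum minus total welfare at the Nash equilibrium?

Rancher i's FOC: ∂u_i/∂g_i = α_i − g_i = 0, so g_i* = α_i.
NE contributions = (3.8, 2.7, 0.7); G = 7.2.
W^NE = (Σα)·G − ½Σα_i² = 7.2² − ½·22.22 = 40.73.
Planner sets g_i = Σα_j = 7.2 for every i, so G^SO = 3·7.2 = 21.6.
W^SO = (Σα)·G^SO − ½·3·(Σα)² = (3/2)·7.2² = 77.76.
Deadweight loss = W^SO − W^NE = 37.03.

37.03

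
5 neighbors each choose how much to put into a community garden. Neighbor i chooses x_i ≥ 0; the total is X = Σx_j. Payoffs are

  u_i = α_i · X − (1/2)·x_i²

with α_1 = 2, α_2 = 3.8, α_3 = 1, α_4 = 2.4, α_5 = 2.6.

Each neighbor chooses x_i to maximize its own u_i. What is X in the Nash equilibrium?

Neighbor i's FOC: ∂u_i/∂x_i = α_i − x_i = 0, so x_i* = α_i.
NE contributions = (2, 3.8, 1, 2.4, 2.6); X = 11.8.

11.8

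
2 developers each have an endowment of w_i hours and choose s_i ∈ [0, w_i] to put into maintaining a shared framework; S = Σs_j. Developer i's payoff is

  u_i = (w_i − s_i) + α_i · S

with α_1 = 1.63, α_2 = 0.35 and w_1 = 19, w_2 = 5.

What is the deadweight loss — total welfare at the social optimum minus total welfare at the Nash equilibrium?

4.9

∂u_i/∂s_i = α_i − 1, so developer i contributes w_i if α_i > 1, else 0.
α_i > 1 for i ∈ {1}; NE contributions (19, 0), S = 19.
W^NE = Σw_i − S^NE + (Σα_i)·S^NE = 24 + 0.98·19 = 42.62.
Planner: ∂(Σu_j)/∂s_i = Σα_j − 1 = 0.98 > 0, so everyone contributes w_i; S^SO = 24, W^SO = 24 + 0.98·24 = 47.52.
Deadweight loss = 4.9.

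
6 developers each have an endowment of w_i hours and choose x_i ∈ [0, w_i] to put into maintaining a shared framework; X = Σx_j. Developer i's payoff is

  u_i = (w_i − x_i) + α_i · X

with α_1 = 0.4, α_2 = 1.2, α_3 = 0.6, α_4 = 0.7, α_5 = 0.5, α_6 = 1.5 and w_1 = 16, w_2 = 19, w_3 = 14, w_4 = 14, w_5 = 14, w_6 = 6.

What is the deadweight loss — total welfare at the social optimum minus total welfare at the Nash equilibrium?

226.2

∂u_i/∂x_i = α_i − 1, so developer i contributes w_i if α_i > 1, else 0.
α_i > 1 for i ∈ {2, 6}; NE contributions (0, 19, 0, 0, 0, 6), X = 25.
W^NE = Σw_i − X^NE + (Σα_i)·X^NE = 83 + 3.9·25 = 180.5.
Planner: ∂(Σu_j)/∂x_i = Σα_j − 1 = 3.9 > 0, so everyone contributes w_i; X^SO = 83, W^SO = 83 + 3.9·83 = 406.7.
Deadweight loss = 226.2.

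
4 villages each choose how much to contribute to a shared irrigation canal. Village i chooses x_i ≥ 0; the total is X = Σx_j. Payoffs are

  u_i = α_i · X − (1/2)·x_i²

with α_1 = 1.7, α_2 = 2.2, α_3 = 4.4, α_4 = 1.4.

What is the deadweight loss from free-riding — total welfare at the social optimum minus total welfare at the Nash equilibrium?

Village i's FOC: ∂u_i/∂x_i = α_i − x_i = 0, so x_i* = α_i.
NE contributions = (1.7, 2.2, 4.4, 1.4); X = 9.7.
W^NE = (Σα)·X − ½Σα_i² = 9.7² − ½·29.05 = 79.565.
Planner sets x_i = Σα_j = 9.7 for every i, so X^SO = 4·9.7 = 38.8.
W^SO = (Σα)·X^SO − ½·4·(Σα)² = (4/2)·9.7² = 188.18.
Deadweight loss = W^SO − W^NE = 108.615.

108.615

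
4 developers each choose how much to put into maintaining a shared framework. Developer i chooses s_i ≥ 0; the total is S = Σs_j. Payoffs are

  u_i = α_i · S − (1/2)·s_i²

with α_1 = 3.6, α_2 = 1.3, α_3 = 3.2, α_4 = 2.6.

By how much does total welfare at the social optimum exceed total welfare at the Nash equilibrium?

130.315

Developer i's FOC: ∂u_i/∂s_i = α_i − s_i = 0, so s_i* = α_i.
NE contributions = (3.6, 1.3, 3.2, 2.6); S = 10.7.
W^NE = (Σα)·S − ½Σα_i² = 10.7² − ½·31.65 = 98.665.
Planner sets s_i = Σα_j = 10.7 for every i, so S^SO = 4·10.7 = 42.8.
W^SO = (Σα)·S^SO − ½·4·(Σα)² = (4/2)·10.7² = 228.98.
Deadweight loss = W^SO − W^NE = 130.315.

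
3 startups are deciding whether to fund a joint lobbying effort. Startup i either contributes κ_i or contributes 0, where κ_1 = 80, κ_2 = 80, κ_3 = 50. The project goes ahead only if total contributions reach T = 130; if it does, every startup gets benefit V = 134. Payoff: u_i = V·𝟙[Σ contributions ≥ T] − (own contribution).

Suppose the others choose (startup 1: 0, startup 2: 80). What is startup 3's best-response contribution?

Others' total = 80. Contributing 50 brings total to 130 ≥ 130: gain V − κ_3 = 84.
Best response: 50.

50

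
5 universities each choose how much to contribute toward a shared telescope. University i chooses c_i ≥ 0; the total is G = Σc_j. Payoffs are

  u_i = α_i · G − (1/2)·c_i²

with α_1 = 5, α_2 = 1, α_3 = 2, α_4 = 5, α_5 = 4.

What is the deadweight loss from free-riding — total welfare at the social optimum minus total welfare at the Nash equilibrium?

University i's FOC: ∂u_i/∂c_i = α_i − c_i = 0, so c_i* = α_i.
NE contributions = (5, 1, 2, 5, 4); G = 17.
W^NE = (Σα)·G − ½Σα_i² = 17² − ½·71 = 253.5.
Planner sets c_i = Σα_j = 17 for every i, so G^SO = 5·17 = 85.
W^SO = (Σα)·G^SO − ½·5·(Σα)² = (5/2)·17² = 722.5.
Deadweight loss = W^SO − W^NE = 469.

469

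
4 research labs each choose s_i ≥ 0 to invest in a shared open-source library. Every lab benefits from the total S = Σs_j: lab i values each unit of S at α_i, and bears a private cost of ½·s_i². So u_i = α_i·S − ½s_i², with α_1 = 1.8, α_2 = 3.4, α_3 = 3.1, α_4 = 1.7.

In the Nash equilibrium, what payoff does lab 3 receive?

26.195

Lab i's FOC: ∂u_i/∂s_i = α_i − s_i = 0, so s_i* = α_i.
NE contributions = (1.8, 3.4, 3.1, 1.7); S = 10.
u_3 = α_3·S − ½·(s_3)² = 3.1·10 − ½·3.1² = 26.195.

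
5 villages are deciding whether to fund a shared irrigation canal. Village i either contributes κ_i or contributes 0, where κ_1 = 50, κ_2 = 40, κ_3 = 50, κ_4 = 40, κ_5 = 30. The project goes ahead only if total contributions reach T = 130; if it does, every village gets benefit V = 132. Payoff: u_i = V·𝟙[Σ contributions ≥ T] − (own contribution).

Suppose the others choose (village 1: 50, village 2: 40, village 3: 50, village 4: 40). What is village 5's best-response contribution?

0

Others' total = 180 ≥ 130; contributing adds cost 30 for no extra benefit.
Best response: 0.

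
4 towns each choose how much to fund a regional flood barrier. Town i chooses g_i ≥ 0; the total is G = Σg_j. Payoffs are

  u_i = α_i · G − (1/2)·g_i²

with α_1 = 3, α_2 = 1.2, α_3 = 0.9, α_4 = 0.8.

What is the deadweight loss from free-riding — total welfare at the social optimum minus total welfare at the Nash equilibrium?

Town i's FOC: ∂u_i/∂g_i = α_i − g_i = 0, so g_i* = α_i.
NE contributions = (3, 1.2, 0.9, 0.8); G = 5.9.
W^NE = (Σα)·G − ½Σα_i² = 5.9² − ½·11.89 = 28.865.
Planner sets g_i = Σα_j = 5.9 for every i, so G^SO = 4·5.9 = 23.6.
W^SO = (Σα)·G^SO − ½·4·(Σα)² = (4/2)·5.9² = 69.62.
Deadweight loss = W^SO − W^NE = 40.755.

40.755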